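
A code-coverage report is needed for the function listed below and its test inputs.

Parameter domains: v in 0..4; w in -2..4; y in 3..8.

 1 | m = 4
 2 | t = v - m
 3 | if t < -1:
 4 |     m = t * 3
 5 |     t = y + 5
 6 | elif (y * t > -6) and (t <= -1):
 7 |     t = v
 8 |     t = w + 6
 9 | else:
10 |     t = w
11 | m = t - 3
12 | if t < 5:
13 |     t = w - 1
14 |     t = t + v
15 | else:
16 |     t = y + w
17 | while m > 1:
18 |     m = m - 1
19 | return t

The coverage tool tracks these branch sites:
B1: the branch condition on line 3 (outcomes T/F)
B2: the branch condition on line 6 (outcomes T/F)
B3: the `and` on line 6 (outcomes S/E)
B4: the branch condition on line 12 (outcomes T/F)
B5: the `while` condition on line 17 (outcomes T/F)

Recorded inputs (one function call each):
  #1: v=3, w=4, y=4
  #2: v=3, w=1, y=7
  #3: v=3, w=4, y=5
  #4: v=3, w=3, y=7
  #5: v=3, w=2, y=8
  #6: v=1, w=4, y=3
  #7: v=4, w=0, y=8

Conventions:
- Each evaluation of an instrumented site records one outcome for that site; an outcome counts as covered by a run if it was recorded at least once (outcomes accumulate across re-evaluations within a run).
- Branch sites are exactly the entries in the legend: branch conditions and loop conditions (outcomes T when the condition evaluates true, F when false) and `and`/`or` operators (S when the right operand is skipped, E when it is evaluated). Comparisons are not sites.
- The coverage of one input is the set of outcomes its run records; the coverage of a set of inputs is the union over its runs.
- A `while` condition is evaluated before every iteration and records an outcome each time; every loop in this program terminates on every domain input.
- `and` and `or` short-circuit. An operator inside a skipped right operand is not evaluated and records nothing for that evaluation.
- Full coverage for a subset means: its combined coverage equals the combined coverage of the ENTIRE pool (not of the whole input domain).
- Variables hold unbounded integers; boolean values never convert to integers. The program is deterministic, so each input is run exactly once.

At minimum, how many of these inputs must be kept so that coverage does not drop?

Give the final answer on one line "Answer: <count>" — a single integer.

test 1 (v=3, w=4, y=4) hits B1=F, B2=T, B3=E, B4=F, B5=T, B5=F
test 2 (v=3, w=1, y=7) hits B1=F, B2=F, B3=S, B4=T, B5=F
test 3 (v=3, w=4, y=5) hits B1=F, B2=T, B3=E, B4=F, B5=T, B5=F
test 4 (v=3, w=3, y=7) hits B1=F, B2=F, B3=S, B4=T, B5=F
test 5 (v=3, w=2, y=8) hits B1=F, B2=F, B3=S, B4=T, B5=F
test 6 (v=1, w=4, y=3) hits B1=T, B4=F, B5=T, B5=F
test 7 (v=4, w=0, y=8) hits B1=F, B2=F, B3=E, B4=T, B5=F
union over all inputs: B1=T, B1=F, B2=T, B2=F, B3=S, B3=E, B4=T, B4=F, B5=T, B5=F (10 outcomes)
no size-1 subset reaches all 10 outcomes (best union: 6/10)
no size-2 subset reaches all 10 outcomes (best union: 9/10)
size 3: inputs {1, 2, 6} cover all 10 outcomes, and no lexicographically smaller subset of this size does

Answer: 3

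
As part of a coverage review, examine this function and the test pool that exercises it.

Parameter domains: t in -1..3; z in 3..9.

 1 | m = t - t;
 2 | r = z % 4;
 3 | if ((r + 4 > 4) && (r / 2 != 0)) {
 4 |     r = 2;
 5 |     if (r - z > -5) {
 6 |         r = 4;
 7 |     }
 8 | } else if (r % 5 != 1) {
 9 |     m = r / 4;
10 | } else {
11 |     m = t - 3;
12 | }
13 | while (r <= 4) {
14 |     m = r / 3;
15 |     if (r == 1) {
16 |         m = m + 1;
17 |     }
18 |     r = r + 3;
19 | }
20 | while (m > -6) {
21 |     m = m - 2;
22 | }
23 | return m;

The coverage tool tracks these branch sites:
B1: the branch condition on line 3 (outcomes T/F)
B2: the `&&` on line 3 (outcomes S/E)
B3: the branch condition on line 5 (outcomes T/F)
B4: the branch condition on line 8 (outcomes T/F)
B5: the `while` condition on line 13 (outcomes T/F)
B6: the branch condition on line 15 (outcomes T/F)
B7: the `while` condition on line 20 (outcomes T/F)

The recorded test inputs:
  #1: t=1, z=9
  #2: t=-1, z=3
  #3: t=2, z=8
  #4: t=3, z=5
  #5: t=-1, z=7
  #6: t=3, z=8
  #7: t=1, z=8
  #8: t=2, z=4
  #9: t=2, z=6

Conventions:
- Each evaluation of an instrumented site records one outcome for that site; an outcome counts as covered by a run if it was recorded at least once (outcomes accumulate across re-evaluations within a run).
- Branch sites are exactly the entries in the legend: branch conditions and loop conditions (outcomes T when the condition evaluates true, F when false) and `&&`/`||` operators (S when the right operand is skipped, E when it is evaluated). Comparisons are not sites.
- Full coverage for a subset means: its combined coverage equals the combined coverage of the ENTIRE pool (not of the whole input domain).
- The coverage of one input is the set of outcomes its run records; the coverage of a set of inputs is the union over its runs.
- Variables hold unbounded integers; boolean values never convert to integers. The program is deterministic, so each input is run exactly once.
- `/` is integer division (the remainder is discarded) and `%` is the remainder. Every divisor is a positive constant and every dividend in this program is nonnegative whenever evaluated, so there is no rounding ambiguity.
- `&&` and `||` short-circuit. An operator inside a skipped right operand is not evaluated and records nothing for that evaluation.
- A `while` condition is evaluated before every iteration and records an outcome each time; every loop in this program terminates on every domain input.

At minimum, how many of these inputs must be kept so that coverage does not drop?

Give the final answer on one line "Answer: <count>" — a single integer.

test 1 (t=1, z=9) fires B2->E, B1->F, B4->F, B5->T, B6->T, B5->T, B6->F, B5->F, B7->T, B7->T, B7->T, B7->T, B7->F; hits B1=F, B2=E, B4=F, B5=T, B5=F, B6=T, B6=F, B7=T, B7=F
test 2 (t=-1, z=3) fires B2->E, B1->T, B3->T, B5->T, B6->F, B5->F, B7->T, B7->T, B7->T, B7->T, B7->F; hits B1=T, B2=E, B3=T, B5=T, B5=F, B6=F, B7=T, B7=F
test 3 (t=2, z=8) fires B2->S, B1->F, B4->T, B5->T, B6->F, B5->T, B6->F, B5->F, B7->T, B7->T, B7->T, B7->T, B7->F; hits B1=F, B2=S, B4=T, B5=T, B5=F, B6=F, B7=T, B7=F
test 4 (t=3, z=5) fires B2->E, B1->F, B4->F, B5->T, B6->T, B5->T, B6->F, B5->F, B7->T, B7->T, B7->T, B7->T, B7->F; hits B1=F, B2=E, B4=F, B5=T, B5=F, B6=T, B6=F, B7=T, B7=F
test 5 (t=-1, z=7) fires B2->E, B1->T, B3->F, B5->T, B6->F, B5->F, B7->T, B7->T, B7->T, B7->F; hits B1=T, B2=E, B3=F, B5=T, B5=F, B6=F, B7=T, B7=F
test 6 (t=3, z=8) fires B2->S, B1->F, B4->T, B5->T, B6->F, B5->T, B6->F, B5->F, B7->T, B7->T, B7->T, B7->T, B7->F; hits B1=F, B2=S, B4=T, B5=T, B5=F, B6=F, B7=T, B7=F
test 7 (t=1, z=8) fires B2->S, B1->F, B4->T, B5->T, B6->F, B5->T, B6->F, B5->F, B7->T, B7->T, B7->T, B7->T, B7->F; hits B1=F, B2=S, B4=T, B5=T, B5=F, B6=F, B7=T, B7=F
test 8 (t=2, z=4) fires B2->S, B1->F, B4->T, B5->T, B6->F, B5->T, B6->F, B5->F, B7->T, B7->T, B7->T, B7->T, B7->F; hits B1=F, B2=S, B4=T, B5=T, B5=F, B6=F, B7=T, B7=F
test 9 (t=2, z=6) fires B2->E, B1->T, B3->T, B5->T, B6->F, B5->F, B7->T, B7->T, B7->T, B7->T, B7->F; hits B1=T, B2=E, B3=T, B5=T, B5=F, B6=F, B7=T, B7=F
union over all inputs: B1=T, B1=F, B2=S, B2=E, B3=T, B3=F, B4=T, B4=F, B5=T, B5=F, B6=T, B6=F, B7=T, B7=F (14 outcomes)
size 1 is not enough: best union over all size-1 subsets is 9/14
size 2 is not enough: best union over all size-2 subsets is 11/14
size 3 is not enough: best union over all size-3 subsets is 13/14
inputs {1, 2, 3, 5} (size 4) cover everything; no size-4 subset with a lexicographically smaller index list covers all 14

Answer: 4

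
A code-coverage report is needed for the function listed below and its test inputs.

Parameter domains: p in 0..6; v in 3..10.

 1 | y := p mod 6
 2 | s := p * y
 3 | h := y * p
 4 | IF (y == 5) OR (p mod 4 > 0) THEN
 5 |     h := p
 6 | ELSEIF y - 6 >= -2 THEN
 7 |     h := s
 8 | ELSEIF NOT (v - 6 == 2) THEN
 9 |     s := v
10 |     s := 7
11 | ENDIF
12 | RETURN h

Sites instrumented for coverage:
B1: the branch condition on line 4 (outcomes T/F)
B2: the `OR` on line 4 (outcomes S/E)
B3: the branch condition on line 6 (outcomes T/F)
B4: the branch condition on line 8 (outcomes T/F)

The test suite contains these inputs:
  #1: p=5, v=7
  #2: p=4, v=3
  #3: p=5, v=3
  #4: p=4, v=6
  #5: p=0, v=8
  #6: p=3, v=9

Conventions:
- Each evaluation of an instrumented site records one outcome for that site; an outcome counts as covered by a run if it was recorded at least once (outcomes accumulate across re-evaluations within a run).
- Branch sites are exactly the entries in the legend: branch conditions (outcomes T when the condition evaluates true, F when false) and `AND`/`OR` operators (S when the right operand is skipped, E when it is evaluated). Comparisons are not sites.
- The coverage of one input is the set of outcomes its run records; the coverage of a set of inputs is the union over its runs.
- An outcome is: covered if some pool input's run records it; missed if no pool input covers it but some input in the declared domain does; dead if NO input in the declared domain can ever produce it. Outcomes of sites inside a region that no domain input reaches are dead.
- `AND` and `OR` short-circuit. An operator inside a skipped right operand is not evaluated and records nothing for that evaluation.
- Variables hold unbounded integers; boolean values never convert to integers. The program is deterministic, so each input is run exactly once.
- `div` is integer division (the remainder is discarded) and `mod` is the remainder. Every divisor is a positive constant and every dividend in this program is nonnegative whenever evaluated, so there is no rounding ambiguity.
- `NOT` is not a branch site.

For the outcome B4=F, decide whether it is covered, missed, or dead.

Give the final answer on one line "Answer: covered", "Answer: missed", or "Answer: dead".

B4=F is recorded by pool input(s) 5 -> covered

Answer: covered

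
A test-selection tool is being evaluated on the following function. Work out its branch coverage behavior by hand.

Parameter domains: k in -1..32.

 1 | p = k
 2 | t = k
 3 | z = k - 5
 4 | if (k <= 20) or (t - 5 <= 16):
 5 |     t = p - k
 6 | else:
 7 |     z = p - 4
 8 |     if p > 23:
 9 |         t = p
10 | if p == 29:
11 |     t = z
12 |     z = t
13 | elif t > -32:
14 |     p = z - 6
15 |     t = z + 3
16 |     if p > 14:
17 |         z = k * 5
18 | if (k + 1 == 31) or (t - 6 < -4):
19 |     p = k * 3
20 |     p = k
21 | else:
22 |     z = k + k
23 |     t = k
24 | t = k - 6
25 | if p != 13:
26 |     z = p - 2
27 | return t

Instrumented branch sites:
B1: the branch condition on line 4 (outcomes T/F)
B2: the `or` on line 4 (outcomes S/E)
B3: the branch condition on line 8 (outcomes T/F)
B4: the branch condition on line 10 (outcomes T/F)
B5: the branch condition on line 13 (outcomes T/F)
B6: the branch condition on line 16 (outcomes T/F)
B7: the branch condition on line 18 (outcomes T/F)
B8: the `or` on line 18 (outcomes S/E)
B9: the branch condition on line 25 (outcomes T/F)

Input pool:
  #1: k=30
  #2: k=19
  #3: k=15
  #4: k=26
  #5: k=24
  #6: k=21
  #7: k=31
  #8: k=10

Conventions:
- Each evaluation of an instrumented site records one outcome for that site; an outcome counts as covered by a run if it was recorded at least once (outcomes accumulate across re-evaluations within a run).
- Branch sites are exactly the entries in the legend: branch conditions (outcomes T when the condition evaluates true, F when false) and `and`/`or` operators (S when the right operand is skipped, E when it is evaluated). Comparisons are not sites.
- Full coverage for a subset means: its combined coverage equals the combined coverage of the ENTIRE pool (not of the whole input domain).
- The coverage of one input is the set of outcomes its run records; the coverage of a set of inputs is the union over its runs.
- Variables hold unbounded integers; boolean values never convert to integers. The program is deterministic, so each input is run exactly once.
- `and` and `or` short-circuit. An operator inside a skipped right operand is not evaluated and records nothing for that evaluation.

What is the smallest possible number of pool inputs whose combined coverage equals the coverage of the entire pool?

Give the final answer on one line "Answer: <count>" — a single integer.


#1 (k=30) -> B2->E, B1->F, B3->T, B4->F, B5->T, B6->T, B8->S, B7->T, B9->T; covered: B1=F, B2=E, B3=T, B4=F, B5=T, B6=T, B7=T, B8=S, B9=T
#2 (k=19) -> B2->S, B1->T, B4->F, B5->T, B6->F, B8->E, B7->F, B9->T; covered: B1=T, B2=S, B4=F, B5=T, B6=F, B7=F, B8=E, B9=T
#3 (k=15) -> B2->S, B1->T, B4->F, B5->T, B6->F, B8->E, B7->F, B9->T; covered: B1=T, B2=S, B4=F, B5=T, B6=F, B7=F, B8=E, B9=T
#4 (k=26) -> B2->E, B1->F, B3->T, B4->F, B5->T, B6->T, B8->E, B7->F, B9->T; covered: B1=F, B2=E, B3=T, B4=F, B5=T, B6=T, B7=F, B8=E, B9=T
#5 (k=24) -> B2->E, B1->F, B3->T, B4->F, B5->T, B6->F, B8->E, B7->F, B9->T; covered: B1=F, B2=E, B3=T, B4=F, B5=T, B6=F, B7=F, B8=E, B9=T
#6 (k=21) -> B2->E, B1->T, B4->F, B5->T, B6->F, B8->E, B7->F, B9->T; covered: B1=T, B2=E, B4=F, B5=T, B6=F, B7=F, B8=E, B9=T
#7 (k=31) -> B2->E, B1->F, B3->T, B4->F, B5->T, B6->T, B8->E, B7->F, B9->T; covered: B1=F, B2=E, B3=T, B4=F, B5=T, B6=T, B7=F, B8=E, B9=T
#8 (k=10) -> B2->S, B1->T, B4->F, B5->T, B6->F, B8->E, B7->F, B9->T; covered: B1=T, B2=S, B4=F, B5=T, B6=F, B7=F, B8=E, B9=T
pool-wide coverage (14 outcomes): B1=T, B1=F, B2=S, B2=E, B3=T, B4=F, B5=T, B6=T, B6=F, B7=T, B7=F, B8=S, B8=E, B9=T
every size-1 subset falls short of the 14 outcomes (best: 9/14)
at size 2, {1, 2} reaches all 14 outcomes; every lexicographically earlier size-2 subset fails
Answer: 2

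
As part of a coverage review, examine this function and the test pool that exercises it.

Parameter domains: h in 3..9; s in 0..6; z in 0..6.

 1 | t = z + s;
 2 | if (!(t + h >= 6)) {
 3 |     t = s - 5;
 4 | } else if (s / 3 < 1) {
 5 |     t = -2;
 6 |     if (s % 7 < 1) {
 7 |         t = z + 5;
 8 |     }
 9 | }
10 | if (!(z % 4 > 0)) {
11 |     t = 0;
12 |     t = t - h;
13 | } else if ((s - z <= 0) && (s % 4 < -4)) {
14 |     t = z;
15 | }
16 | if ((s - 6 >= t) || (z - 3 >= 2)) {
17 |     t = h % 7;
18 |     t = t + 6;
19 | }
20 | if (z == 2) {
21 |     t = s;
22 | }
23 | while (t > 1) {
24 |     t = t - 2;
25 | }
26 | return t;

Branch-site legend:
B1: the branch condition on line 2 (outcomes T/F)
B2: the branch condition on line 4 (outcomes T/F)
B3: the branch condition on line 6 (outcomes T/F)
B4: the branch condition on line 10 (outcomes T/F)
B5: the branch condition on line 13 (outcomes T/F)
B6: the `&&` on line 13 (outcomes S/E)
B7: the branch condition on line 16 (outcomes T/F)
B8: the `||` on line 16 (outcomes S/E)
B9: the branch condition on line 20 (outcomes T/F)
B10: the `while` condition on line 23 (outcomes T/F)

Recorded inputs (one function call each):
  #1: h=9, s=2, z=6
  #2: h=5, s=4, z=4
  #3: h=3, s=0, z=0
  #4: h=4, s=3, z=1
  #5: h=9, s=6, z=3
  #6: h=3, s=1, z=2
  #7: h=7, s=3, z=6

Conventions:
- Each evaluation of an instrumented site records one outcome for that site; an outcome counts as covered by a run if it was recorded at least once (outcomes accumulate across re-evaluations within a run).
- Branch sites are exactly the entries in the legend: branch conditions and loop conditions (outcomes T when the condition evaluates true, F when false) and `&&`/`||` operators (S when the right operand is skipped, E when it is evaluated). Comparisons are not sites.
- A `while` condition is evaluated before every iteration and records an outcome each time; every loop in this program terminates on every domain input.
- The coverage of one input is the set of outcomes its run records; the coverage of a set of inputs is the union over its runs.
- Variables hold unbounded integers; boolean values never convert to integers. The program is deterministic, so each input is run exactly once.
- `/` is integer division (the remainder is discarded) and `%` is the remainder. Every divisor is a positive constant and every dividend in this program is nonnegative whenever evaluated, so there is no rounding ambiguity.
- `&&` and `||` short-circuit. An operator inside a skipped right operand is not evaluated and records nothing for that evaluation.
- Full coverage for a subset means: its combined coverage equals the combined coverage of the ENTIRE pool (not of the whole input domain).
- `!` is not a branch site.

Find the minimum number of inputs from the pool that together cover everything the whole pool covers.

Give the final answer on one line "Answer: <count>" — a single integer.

run #1 (h=9, s=2, z=6) runs B1->F, B2->T, B3->F, B4->F, B6->E, B5->F, B8->E, B7->T, B9->F, B10->T, B10->T, B10->T, B10->T, B10->F; records B1=F, B2=T, B3=F, B4=F, B5=F, B6=E, B7=T, B8=E, B9=F, B10=T, B10=F
run #2 (h=5, s=4, z=4) runs B1->F, B2->F, B4->T, B8->S, B7->T, B9->F, B10->T, B10->T, B10->T, B10->T, B10->T, B10->F; records B1=F, B2=F, B4=T, B7=T, B8=S, B9=F, B10=T, B10=F
run #3 (h=3, s=0, z=0) runs B1->T, B4->T, B8->E, B7->F, B9->F, B10->F; records B1=T, B4=T, B7=F, B8=E, B9=F, B10=F
run #4 (h=4, s=3, z=1) runs B1->F, B2->F, B4->F, B6->S, B5->F, B8->E, B7->F, B9->F, B10->T, B10->T, B10->F; records B1=F, B2=F, B4=F, B5=F, B6=S, B7=F, B8=E, B9=F, B10=T, B10=F
run #5 (h=9, s=6, z=3) runs B1->F, B2->F, B4->F, B6->S, B5->F, B8->E, B7->F, B9->F, B10->T, B10->T, B10->T, B10->T, B10->F; records B1=F, B2=F, B4=F, B5=F, B6=S, B7=F, B8=E, B9=F, B10=T, B10=F
run #6 (h=3, s=1, z=2) runs B1->F, B2->T, B3->F, B4->F, B6->E, B5->F, B8->E, B7->F, B9->T, B10->F; records B1=F, B2=T, B3=F, B4=F, B5=F, B6=E, B7=F, B8=E, B9=T, B10=F
run #7 (h=7, s=3, z=6) runs B1->F, B2->F, B4->F, B6->E, B5->F, B8->E, B7->T, B9->F, B10->T, B10->T, B10->T, B10->F; records B1=F, B2=F, B4=F, B5=F, B6=E, B7=T, B8=E, B9=F, B10=T, B10=F
pool-wide coverage (18 outcomes): B1=T, B1=F, B2=T, B2=F, B3=F, B4=T, B4=F, B5=F, B6=S, B6=E, B7=T, B7=F, B8=S, B8=E, B9=T, B9=F, B10=T, B10=F
no size-1 subset reaches all 18 outcomes (best union: 11/18)
no size-2 subset reaches all 18 outcomes (best union: 16/18)
no size-3 subset reaches all 18 outcomes (best union: 17/18)
size 4: inputs {2, 3, 4, 6} cover all 18 outcomes, and no lexicographically smaller subset of this size does

Answer: 4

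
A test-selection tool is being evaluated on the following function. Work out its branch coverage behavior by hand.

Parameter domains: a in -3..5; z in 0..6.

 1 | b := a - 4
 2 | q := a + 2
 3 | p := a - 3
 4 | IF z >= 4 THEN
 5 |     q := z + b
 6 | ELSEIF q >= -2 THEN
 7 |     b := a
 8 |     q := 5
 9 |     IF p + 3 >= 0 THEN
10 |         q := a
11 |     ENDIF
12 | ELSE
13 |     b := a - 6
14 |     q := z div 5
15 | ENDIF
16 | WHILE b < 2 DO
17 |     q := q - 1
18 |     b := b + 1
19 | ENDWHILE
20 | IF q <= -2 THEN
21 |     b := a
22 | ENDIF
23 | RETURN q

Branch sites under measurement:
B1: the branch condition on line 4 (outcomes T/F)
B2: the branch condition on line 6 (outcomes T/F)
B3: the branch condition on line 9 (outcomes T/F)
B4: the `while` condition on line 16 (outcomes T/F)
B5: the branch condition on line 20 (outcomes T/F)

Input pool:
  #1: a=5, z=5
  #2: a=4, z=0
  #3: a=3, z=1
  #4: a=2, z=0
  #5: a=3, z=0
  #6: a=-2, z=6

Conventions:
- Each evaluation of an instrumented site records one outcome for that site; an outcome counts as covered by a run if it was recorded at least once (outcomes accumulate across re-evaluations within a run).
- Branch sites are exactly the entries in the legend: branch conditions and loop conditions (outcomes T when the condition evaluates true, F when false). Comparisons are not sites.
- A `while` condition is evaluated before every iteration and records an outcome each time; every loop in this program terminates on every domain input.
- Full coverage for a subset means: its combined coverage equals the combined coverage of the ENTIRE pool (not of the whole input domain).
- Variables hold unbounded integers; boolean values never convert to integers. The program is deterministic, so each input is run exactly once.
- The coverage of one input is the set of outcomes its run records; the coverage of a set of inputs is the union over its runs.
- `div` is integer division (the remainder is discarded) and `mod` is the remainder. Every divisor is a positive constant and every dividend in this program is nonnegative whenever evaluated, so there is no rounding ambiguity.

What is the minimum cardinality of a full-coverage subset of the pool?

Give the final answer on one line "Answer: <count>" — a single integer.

run #1 (a=5, z=5) runs B1->T, B4->T, B4->F, B5->F; records B1=T, B4=T, B4=F, B5=F
run #2 (a=4, z=0) runs B1->F, B2->T, B3->T, B4->F, B5->F; records B1=F, B2=T, B3=T, B4=F, B5=F
run #3 (a=3, z=1) runs B1->F, B2->T, B3->T, B4->F, B5->F; records B1=F, B2=T, B3=T, B4=F, B5=F
run #4 (a=2, z=0) runs B1->F, B2->T, B3->T, B4->F, B5->F; records B1=F, B2=T, B3=T, B4=F, B5=F
run #5 (a=3, z=0) runs B1->F, B2->T, B3->T, B4->F, B5->F; records B1=F, B2=T, B3=T, B4=F, B5=F
run #6 (a=-2, z=6) runs B1->T, B4->T, B4->T, B4->T, B4->T, B4->T, B4->T, B4->T, B4->T, B4->F, B5->T; records B1=T, B4=T, B4=F, B5=T
pool-wide coverage (8 outcomes): B1=T, B1=F, B2=T, B3=T, B4=T, B4=F, B5=T, B5=F
every size-1 subset falls short of the 8 outcomes (best: 5/8)
the canonical winner is {2, 6}: size 2, full 8-outcome coverage, earliest index list among size-2 covers

Answer: 2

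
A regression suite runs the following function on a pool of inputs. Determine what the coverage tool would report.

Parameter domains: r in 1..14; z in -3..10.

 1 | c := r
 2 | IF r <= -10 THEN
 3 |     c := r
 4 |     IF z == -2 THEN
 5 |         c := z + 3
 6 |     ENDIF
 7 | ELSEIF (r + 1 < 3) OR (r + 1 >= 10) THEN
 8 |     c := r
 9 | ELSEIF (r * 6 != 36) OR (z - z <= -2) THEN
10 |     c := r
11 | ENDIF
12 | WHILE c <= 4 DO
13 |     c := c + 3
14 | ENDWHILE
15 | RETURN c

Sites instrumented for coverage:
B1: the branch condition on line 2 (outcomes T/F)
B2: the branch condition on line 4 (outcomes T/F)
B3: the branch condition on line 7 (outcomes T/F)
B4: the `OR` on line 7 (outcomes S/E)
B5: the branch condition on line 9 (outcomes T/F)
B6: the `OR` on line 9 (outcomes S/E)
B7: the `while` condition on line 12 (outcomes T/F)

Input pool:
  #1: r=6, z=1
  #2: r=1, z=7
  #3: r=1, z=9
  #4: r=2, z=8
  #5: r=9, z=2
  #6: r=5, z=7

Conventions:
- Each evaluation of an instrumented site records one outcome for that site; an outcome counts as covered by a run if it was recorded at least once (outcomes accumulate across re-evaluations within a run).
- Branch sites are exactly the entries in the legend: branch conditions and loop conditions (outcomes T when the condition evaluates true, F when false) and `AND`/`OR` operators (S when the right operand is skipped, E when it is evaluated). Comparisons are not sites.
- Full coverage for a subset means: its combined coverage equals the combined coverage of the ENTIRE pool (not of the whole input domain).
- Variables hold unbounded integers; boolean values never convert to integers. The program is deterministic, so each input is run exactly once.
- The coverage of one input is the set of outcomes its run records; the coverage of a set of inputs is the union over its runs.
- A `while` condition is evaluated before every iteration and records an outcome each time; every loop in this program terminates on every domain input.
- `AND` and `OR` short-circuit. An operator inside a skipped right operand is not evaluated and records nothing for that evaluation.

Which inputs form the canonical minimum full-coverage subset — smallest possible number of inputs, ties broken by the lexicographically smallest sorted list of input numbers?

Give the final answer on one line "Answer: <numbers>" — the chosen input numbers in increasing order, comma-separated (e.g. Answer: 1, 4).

input #1, r=6, z=1: outcomes B1=F, B3=F, B4=E, B5=F, B6=E, B7=F
input #2, r=1, z=7: outcomes B1=F, B3=T, B4=S, B7=T, B7=F
input #3, r=1, z=9: outcomes B1=F, B3=T, B4=S, B7=T, B7=F
input #4, r=2, z=8: outcomes B1=F, B3=F, B4=E, B5=T, B6=S, B7=T, B7=F
input #5, r=9, z=2: outcomes B1=F, B3=T, B4=E, B7=F
input #6, r=5, z=7: outcomes B1=F, B3=F, B4=E, B5=T, B6=S, B7=F
together the pool reaches 11 outcomes: B1=F, B3=T, B3=F, B4=S, B4=E, B5=T, B5=F, B6=S, B6=E, B7=T, B7=F
every size-1 subset falls short of the 11 outcomes (best: 7/11)
every size-2 subset falls short of the 11 outcomes (best: 9/11)
inputs {1, 2, 4} (size 3) cover everything; no size-3 subset with a lexicographically smaller index list covers all 11

Answer: 1, 2, 4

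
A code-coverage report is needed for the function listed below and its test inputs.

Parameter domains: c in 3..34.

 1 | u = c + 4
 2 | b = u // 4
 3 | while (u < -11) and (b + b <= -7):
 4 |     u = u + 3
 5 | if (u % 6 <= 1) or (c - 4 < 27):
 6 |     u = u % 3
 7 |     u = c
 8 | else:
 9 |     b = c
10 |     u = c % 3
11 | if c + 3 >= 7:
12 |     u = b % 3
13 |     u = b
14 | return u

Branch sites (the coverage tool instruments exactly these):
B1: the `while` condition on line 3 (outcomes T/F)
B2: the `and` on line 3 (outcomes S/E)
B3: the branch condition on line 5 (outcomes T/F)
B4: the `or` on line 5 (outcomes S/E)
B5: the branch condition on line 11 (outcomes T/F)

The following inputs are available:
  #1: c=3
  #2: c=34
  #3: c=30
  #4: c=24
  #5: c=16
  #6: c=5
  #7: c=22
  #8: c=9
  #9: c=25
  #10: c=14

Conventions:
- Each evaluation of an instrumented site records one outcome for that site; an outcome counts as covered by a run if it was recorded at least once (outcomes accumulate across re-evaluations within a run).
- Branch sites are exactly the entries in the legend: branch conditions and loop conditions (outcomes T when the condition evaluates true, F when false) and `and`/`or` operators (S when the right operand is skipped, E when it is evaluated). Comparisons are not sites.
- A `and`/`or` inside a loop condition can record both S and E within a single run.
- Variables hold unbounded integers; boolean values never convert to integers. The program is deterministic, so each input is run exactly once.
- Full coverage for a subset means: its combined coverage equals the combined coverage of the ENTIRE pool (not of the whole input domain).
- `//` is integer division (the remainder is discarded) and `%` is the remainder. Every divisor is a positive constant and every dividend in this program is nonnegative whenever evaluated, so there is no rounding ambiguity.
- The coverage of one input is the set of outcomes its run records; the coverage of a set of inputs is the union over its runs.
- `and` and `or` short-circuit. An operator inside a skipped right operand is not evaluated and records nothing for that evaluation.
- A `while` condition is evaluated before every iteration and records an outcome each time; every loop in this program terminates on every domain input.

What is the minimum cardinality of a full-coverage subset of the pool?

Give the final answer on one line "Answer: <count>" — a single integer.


run #1 (c=3) runs B2->S, B1->F, B4->S, B3->T, B5->F; records B1=F, B2=S, B3=T, B4=S, B5=F
run #2 (c=34) runs B2->S, B1->F, B4->E, B3->F, B5->T; records B1=F, B2=S, B3=F, B4=E, B5=T
run #3 (c=30) runs B2->S, B1->F, B4->E, B3->T, B5->T; records B1=F, B2=S, B3=T, B4=E, B5=T
run #4 (c=24) runs B2->S, B1->F, B4->E, B3->T, B5->T; records B1=F, B2=S, B3=T, B4=E, B5=T
run #5 (c=16) runs B2->S, B1->F, B4->E, B3->T, B5->T; records B1=F, B2=S, B3=T, B4=E, B5=T
run #6 (c=5) runs B2->S, B1->F, B4->E, B3->T, B5->T; records B1=F, B2=S, B3=T, B4=E, B5=T
run #7 (c=22) runs B2->S, B1->F, B4->E, B3->T, B5->T; records B1=F, B2=S, B3=T, B4=E, B5=T
run #8 (c=9) runs B2->S, B1->F, B4->S, B3->T, B5->T; records B1=F, B2=S, B3=T, B4=S, B5=T
run #9 (c=25) runs B2->S, B1->F, B4->E, B3->T, B5->T; records B1=F, B2=S, B3=T, B4=E, B5=T
run #10 (c=14) runs B2->S, B1->F, B4->S, B3->T, B5->T; records B1=F, B2=S, B3=T, B4=S, B5=T
union over all inputs: B1=F, B2=S, B3=T, B3=F, B4=S, B4=E, B5=T, B5=F (8 outcomes)
no size-1 subset reaches all 8 outcomes (best union: 5/8)
size 2: inputs {1, 2} cover all 8 outcomes, and no lexicographically smaller subset of this size does
Answer: 2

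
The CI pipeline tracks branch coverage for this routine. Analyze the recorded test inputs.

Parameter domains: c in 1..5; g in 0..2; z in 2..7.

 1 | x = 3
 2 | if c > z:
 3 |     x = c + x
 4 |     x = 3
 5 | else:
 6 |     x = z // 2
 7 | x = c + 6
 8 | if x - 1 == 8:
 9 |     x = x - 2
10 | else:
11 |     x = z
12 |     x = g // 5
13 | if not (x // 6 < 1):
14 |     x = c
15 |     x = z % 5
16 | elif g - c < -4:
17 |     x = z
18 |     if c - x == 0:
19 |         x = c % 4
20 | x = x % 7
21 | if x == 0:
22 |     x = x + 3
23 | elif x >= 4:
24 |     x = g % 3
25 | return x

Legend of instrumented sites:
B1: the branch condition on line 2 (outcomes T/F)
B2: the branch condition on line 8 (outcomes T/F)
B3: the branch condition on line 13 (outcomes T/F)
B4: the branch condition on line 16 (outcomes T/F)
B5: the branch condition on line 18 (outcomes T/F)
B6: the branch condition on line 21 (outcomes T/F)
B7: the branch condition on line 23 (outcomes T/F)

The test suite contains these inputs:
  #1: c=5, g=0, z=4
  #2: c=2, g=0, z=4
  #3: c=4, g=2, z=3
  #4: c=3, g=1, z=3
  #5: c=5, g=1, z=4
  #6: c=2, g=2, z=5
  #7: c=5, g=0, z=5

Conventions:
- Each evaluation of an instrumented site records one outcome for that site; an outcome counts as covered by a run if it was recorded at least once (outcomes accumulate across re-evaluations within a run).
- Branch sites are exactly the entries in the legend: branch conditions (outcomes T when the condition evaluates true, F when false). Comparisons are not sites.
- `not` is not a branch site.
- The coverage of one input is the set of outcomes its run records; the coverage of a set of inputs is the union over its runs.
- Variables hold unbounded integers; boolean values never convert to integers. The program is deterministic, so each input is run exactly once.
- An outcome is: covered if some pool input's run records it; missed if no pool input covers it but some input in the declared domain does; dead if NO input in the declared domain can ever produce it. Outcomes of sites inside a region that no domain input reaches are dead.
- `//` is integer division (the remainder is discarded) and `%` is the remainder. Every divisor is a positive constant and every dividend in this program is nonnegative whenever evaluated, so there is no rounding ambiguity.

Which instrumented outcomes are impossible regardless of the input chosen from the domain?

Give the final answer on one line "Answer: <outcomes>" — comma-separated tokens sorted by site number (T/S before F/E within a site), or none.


running all 90 domain inputs and tallying outcomes:
  reachable outcomes have witnesses, e.g. B1=T (e.g. c=3, g=0, z=2), B1=F (e.g. c=1, g=0, z=2), B2=T (e.g. c=3, g=0, z=2), B2=F (e.g. c=1, g=0, z=2)
Answer: none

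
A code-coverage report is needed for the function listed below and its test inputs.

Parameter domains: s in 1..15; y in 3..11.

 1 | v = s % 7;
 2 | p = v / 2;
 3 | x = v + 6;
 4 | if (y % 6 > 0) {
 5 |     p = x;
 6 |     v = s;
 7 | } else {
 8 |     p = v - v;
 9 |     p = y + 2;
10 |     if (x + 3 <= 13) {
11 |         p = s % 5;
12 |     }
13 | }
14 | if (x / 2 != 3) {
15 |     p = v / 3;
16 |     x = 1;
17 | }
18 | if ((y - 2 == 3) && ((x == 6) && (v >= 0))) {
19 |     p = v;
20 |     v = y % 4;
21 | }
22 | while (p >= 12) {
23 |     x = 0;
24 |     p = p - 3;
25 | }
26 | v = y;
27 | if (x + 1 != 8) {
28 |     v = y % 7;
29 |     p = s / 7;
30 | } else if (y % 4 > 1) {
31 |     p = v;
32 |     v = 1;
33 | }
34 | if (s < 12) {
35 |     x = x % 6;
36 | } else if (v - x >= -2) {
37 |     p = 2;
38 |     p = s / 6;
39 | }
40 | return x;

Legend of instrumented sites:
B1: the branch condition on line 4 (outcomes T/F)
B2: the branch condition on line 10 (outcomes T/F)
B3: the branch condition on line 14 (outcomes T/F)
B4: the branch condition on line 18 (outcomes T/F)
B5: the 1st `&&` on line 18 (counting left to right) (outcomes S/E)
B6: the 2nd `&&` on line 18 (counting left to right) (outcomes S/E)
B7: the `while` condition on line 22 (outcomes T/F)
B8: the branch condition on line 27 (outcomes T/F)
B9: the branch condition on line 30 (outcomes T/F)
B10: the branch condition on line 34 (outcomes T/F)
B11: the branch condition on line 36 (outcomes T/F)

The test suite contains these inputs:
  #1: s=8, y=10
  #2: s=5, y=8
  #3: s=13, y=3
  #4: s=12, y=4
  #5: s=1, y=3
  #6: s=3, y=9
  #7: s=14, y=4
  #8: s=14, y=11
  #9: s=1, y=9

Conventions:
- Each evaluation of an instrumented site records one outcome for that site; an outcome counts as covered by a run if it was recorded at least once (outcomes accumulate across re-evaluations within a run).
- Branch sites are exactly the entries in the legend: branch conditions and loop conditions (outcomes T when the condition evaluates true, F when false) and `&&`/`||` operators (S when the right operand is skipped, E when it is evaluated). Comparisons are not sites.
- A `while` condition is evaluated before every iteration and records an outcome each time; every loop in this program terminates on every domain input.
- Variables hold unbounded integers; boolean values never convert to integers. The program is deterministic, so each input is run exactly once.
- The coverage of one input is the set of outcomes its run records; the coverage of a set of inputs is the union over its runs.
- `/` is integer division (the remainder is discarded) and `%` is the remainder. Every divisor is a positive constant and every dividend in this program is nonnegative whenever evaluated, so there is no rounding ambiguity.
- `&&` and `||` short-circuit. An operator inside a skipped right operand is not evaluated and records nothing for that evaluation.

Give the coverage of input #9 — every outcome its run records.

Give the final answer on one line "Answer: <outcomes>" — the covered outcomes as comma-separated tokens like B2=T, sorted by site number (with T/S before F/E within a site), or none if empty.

Simulating input #9 (s=1, y=9) step by step:
  B1->T, B3->F, B5->S, B4->F, B7->F, B8->F, B9->F, B10->T
distinct outcomes covered: B1=T, B3=F, B4=F, B5=S, B7=F, B8=F, B9=F, B10=T

Answer: B1=T, B3=F, B4=F, B5=S, B7=F, B8=F, B9=F, B10=T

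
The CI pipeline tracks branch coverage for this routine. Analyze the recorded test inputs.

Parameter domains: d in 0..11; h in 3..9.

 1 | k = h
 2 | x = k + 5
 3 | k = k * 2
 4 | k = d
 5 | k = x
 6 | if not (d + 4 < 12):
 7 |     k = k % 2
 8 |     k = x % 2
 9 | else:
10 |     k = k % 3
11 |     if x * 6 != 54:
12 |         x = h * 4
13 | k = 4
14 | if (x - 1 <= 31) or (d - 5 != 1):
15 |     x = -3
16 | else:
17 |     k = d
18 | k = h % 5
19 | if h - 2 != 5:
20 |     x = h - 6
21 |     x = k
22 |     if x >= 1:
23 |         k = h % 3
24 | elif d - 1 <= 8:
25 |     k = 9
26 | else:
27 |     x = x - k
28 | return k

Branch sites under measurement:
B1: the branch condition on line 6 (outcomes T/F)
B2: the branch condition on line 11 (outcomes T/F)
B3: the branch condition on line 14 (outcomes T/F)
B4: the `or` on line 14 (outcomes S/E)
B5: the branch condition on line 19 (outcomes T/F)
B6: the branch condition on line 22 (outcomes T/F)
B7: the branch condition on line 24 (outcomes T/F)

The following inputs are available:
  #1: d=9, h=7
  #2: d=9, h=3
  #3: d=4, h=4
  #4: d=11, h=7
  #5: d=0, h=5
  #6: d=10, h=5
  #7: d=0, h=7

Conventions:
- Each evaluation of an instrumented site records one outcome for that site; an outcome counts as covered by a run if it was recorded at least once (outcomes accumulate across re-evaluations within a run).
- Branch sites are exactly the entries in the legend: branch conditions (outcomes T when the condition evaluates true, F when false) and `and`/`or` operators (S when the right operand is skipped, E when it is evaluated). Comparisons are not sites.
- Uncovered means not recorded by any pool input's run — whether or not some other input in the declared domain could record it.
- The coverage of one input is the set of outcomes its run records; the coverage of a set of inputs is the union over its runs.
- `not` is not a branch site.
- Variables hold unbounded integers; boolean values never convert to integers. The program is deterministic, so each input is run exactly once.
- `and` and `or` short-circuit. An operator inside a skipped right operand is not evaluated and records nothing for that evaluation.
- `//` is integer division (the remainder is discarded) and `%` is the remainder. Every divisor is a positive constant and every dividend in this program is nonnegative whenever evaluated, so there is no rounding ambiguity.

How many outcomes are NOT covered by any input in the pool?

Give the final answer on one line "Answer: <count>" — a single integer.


#1 (d=9, h=7) -> B1->T, B4->S, B3->T, B5->F, B7->T; covered: B1=T, B3=T, B4=S, B5=F, B7=T
#2 (d=9, h=3) -> B1->T, B4->S, B3->T, B5->T, B6->T; covered: B1=T, B3=T, B4=S, B5=T, B6=T
#3 (d=4, h=4) -> B1->F, B2->F, B4->S, B3->T, B5->T, B6->T; covered: B1=F, B2=F, B3=T, B4=S, B5=T, B6=T
#4 (d=11, h=7) -> B1->T, B4->S, B3->T, B5->F, B7->F; covered: B1=T, B3=T, B4=S, B5=F, B7=F
#5 (d=0, h=5) -> B1->F, B2->T, B4->S, B3->T, B5->T, B6->F; covered: B1=F, B2=T, B3=T, B4=S, B5=T, B6=F
#6 (d=10, h=5) -> B1->T, B4->S, B3->T, B5->T, B6->F; covered: B1=T, B3=T, B4=S, B5=T, B6=F
#7 (d=0, h=7) -> B1->F, B2->T, B4->S, B3->T, B5->F, B7->T; covered: B1=F, B2=T, B3=T, B4=S, B5=F, B7=T
union over the pool: B1=T, B1=F, B2=T, B2=F, B3=T, B4=S, B5=T, B5=F, B6=T, B6=F, B7=T, B7=F
uncovered (2 of 14): B3=F, B4=E
Answer: 2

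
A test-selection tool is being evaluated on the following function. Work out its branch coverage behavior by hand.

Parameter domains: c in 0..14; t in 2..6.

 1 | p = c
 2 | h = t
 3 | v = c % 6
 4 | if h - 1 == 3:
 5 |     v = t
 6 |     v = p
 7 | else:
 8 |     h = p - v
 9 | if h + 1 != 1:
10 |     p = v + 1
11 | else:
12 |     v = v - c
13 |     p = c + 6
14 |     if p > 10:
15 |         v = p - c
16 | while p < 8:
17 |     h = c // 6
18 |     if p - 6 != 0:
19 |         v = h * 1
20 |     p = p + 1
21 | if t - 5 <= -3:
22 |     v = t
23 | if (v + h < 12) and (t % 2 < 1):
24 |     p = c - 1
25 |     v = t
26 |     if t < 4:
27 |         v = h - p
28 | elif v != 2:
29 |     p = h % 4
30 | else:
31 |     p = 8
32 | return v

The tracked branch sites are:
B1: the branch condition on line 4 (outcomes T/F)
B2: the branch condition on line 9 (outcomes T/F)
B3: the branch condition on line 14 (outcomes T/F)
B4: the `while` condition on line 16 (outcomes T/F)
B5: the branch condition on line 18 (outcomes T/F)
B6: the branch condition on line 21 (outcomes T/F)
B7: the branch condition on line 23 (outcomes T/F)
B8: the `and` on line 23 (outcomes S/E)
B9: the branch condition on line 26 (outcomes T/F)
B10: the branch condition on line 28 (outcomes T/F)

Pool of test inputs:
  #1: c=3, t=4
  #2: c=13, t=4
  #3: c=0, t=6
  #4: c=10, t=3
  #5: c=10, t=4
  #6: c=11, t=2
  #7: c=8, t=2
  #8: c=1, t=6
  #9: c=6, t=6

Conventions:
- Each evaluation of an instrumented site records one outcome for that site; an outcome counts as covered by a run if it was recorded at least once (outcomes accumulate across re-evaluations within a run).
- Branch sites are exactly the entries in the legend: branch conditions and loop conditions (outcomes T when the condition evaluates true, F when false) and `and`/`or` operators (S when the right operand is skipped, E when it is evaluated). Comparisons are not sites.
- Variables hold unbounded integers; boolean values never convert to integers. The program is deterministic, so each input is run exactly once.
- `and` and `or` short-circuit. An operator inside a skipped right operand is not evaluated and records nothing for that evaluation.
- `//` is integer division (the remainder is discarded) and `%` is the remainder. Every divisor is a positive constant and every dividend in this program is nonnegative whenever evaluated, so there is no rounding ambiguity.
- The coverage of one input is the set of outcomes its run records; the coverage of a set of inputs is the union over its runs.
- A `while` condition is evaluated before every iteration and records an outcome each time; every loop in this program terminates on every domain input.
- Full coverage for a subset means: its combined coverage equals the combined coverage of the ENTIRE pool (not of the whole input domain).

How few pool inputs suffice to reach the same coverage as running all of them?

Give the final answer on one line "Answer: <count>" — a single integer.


run #1 (c=3, t=4) runs B1->T, B2->T, B4->T, B5->T, B4->T, B5->T, B4->T, B5->F, B4->T, B5->T, B4->F, B6->F, B8->E, B7->T, ...; records B1=T, B2=T, B4=T, B4=F, B5=T, B5=F, B6=F, B7=T, B8=E, B9=F
run #2 (c=13, t=4) runs B1->T, B2->T, B4->F, B6->F, B8->S, B7->F, B10->T; records B1=T, B2=T, B4=F, B6=F, B7=F, B8=S, B10=T
run #3 (c=0, t=6) runs B1->F, B2->F, B3->F, B4->T, B5->F, B4->T, B5->T, B4->F, B6->F, B8->E, B7->T, B9->F; records B1=F, B2=F, B3=F, B4=T, B4=F, B5=T, B5=F, B6=F, B7=T, B8=E, B9=F
run #4 (c=10, t=3) runs B1->F, B2->T, B4->T, B5->T, B4->T, B5->F, B4->T, B5->T, B4->F, B6->F, B8->E, B7->F, B10->T; records B1=F, B2=T, B4=T, B4=F, B5=T, B5=F, B6=F, B7=F, B8=E, B10=T
run #5 (c=10, t=4) runs B1->T, B2->T, B4->F, B6->F, B8->S, B7->F, B10->T; records B1=T, B2=T, B4=F, B6=F, B7=F, B8=S, B10=T
run #6 (c=11, t=2) runs B1->F, B2->T, B4->T, B5->F, B4->T, B5->T, B4->F, B6->T, B8->E, B7->T, B9->T; records B1=F, B2=T, B4=T, B4=F, B5=T, B5=F, B6=T, B7=T, B8=E, B9=T
run #7 (c=8, t=2) runs B1->F, B2->T, B4->T, B5->T, B4->T, B5->T, B4->T, B5->T, B4->T, B5->F, B4->T, B5->T, B4->F, B6->T, ...; records B1=F, B2=T, B4=T, B4=F, B5=T, B5=F, B6=T, B7=T, B8=E, B9=T
run #8 (c=1, t=6) runs B1->F, B2->F, B3->F, B4->T, B5->T, B4->F, B6->F, B8->E, B7->T, B9->F; records B1=F, B2=F, B3=F, B4=T, B4=F, B5=T, B6=F, B7=T, B8=E, B9=F
run #9 (c=6, t=6) runs B1->F, B2->T, B4->T, B5->T, B4->T, B5->T, B4->T, B5->T, B4->T, B5->T, B4->T, B5->T, B4->T, B5->F, ...; records B1=F, B2=T, B4=T, B4=F, B5=T, B5=F, B6=F, B7=T, B8=E, B9=F
together the pool reaches 18 outcomes: B1=T, B1=F, B2=T, B2=F, B3=F, B4=T, B4=F, B5=T, B5=F, B6=T, B6=F, B7=T, B7=F, B8=S, B8=E, B9=T, B9=F, B10=T
every size-1 subset falls short of the 18 outcomes (best: 11/18)
every size-2 subset falls short of the 18 outcomes (best: 16/18)
inputs {2, 3, 6} (size 3) cover everything; no size-3 subset with a lexicographically smaller index list covers all 18
Answer: 3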